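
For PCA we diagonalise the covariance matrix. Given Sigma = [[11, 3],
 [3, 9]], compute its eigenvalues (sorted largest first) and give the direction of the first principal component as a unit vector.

Step 1 — characteristic polynomial of 2×2 Sigma:
  det(Sigma - λI) = λ² - trace · λ + det = 0.
  trace = 11 + 9 = 20, det = 11·9 - (3)² = 90.
Step 2 — discriminant:
  Δ = trace² - 4·det = 400 - 360 = 40.
Step 3 — eigenvalues:
  λ = (trace ± √Δ)/2 = (20 ± 6.3246)/2,
  λ_1 = 13.1623,  λ_2 = 6.8377.

Step 4 — unit eigenvector for λ_1: solve (Sigma - λ_1 I)v = 0. First row:
  (11 - 13.1623)·v_x + (3)·v_y = 0, i.e. (-2.1623)·v_x + (3)·v_y = 0,
  so v ∝ (b, λ_1 - a) = (3, 2.1623) = u.
  ||u|| = √((3)² + (2.1623)²) = √(13.6754) ≈ 3.698,
  v_1 = u/||u|| ≈ (0.8112, 0.5847) (||v_1|| = 1).

λ_1 = 13.1623,  λ_2 = 6.8377;  v_1 ≈ (0.8112, 0.5847)


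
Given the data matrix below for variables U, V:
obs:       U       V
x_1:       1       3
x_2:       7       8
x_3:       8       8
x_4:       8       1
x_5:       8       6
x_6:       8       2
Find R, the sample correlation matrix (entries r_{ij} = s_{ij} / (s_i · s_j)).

Step 1 — column means:
  mean(U) = (1 + 7 + 8 + 8 + 8 + 8) / 6 = 40/6 = 6.6667
  mean(V) = (3 + 8 + 8 + 1 + 6 + 2) / 6 = 28/6 = 4.6667

Step 2 — sample variances and covariances s[i,j] = (1/(n-1)) · Σ_k (x_{k,i} - mean_i) · (x_{k,j} - mean_j), with n-1 = 5:
  s[U,U] = ((-5.6667)·(-5.6667) + (0.3333)·(0.3333) + (1.3333)·(1.3333) + (1.3333)·(1.3333) + (1.3333)·(1.3333) + (1.3333)·(1.3333)) / 5 = 39.3333/5 = 7.8667
  s[U,V] = ((-5.6667)·(-1.6667) + (0.3333)·(3.3333) + (1.3333)·(3.3333) + (1.3333)·(-3.6667) + (1.3333)·(1.3333) + (1.3333)·(-2.6667)) / 5 = 8.3333/5 = 1.6667
  s[V,V] = ((-1.6667)·(-1.6667) + (3.3333)·(3.3333) + (3.3333)·(3.3333) + (-3.6667)·(-3.6667) + (1.3333)·(1.3333) + (-2.6667)·(-2.6667)) / 5 = 47.3333/5 = 9.4667
  Sample standard deviations s_i = √(s[i,i]):
  s(U) = √(7.8667) = 2.8048
  s(V) = √(9.4667) = 3.0768

Step 3 — r_{ij} = s_{ij} / (s_i · s_j):
  r[U,U] = 1 (diagonal).
  r[U,V] = 1.6667 / (2.8048 · 3.0768) = 1.6667 / 8.6297 = 0.1931
  r[V,V] = 1 (diagonal).

R is symmetric with unit diagonal. Assembling:

R = [[1, 0.1931],
 [0.1931, 1]]


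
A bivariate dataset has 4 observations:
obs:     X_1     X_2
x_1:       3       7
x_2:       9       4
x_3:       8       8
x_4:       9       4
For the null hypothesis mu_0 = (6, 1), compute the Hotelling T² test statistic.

Step 1 — sample mean vector:
  mean(X_1) = (3 + 9 + 8 + 9) / 4 = 29/4 = 7.25
  mean(X_2) = (7 + 4 + 8 + 4) / 4 = 23/4 = 5.75
  x̄ = (7.25, 5.75),  deviation x̄ - mu_0 = (7.25, 5.75) - (6, 1) = (1.25, 4.75).

Step 2 — sample covariance matrix, S[i,j] = (1/(n-1)) · Σ_k (x_{k,i} - mean_i) · (x_{k,j} - mean_j), divisor n-1 = 3:
  S[X_1,X_1] = ((-4.25)·(-4.25) + (1.75)·(1.75) + (0.75)·(0.75) + (1.75)·(1.75)) / 3 = 24.75/3 = 8.25
  S[X_1,X_2] = ((-4.25)·(1.25) + (1.75)·(-1.75) + (0.75)·(2.25) + (1.75)·(-1.75)) / 3 = -9.75/3 = -3.25
  S[X_2,X_2] = ((1.25)·(1.25) + (-1.75)·(-1.75) + (2.25)·(2.25) + (-1.75)·(-1.75)) / 3 = 12.75/3 = 4.25
  S = [[8.25, -3.25],
 [-3.25, 4.25]].

Step 3 — invert S. det(S) = 8.25·4.25 - (-3.25)² = 24.5.
  S^{-1} = (1/det) · [[d, -b], [-b, a]] = [[0.1735, 0.1327],
 [0.1327, 0.3367]].

Step 4 — quadratic form (x̄ - mu_0)^T · S^{-1} · (x̄ - mu_0):
  S^{-1} · (x̄ - mu_0) = (0.8469, 1.7653),
  (x̄ - mu_0)^T · [...] = (1.25)·(0.8469) + (4.75)·(1.7653) = 9.4439.

Step 5 — scale by n: T² = 4 · 9.4439 = 37.7755.

T² ≈ 37.7755


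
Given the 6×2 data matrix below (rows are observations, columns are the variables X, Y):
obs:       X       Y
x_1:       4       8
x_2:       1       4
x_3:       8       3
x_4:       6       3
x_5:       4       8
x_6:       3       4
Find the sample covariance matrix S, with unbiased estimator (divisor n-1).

Step 1 — column means:
  mean(X) = (4 + 1 + 8 + 6 + 4 + 3) / 6 = 26/6 = 4.3333
  mean(Y) = (8 + 4 + 3 + 3 + 8 + 4) / 6 = 30/6 = 5

Step 2 — sample covariance S[i,j] = (1/(n-1)) · Σ_k (x_{k,i} - mean_i) · (x_{k,j} - mean_j), with n-1 = 5.
  S[X,X] = ((-0.3333)·(-0.3333) + (-3.3333)·(-3.3333) + (3.6667)·(3.6667) + (1.6667)·(1.6667) + (-0.3333)·(-0.3333) + (-1.3333)·(-1.3333)) / 5 = 29.3333/5 = 5.8667
  S[X,Y] = ((-0.3333)·(3) + (-3.3333)·(-1) + (3.6667)·(-2) + (1.6667)·(-2) + (-0.3333)·(3) + (-1.3333)·(-1)) / 5 = -8/5 = -1.6
  S[Y,Y] = ((3)·(3) + (-1)·(-1) + (-2)·(-2) + (-2)·(-2) + (3)·(3) + (-1)·(-1)) / 5 = 28/5 = 5.6

S is symmetric (S[j,i] = S[i,j]). Assembling:

S = [[5.8667, -1.6],
 [-1.6, 5.6]]


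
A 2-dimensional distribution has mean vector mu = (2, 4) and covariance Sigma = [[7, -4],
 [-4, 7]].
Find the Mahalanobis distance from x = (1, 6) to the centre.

Step 1 — centre the observation: (x - mu) = (-1, 2).

Step 2 — invert Sigma. det(Sigma) = 7·7 - (-4)² = 33.
  Sigma^{-1} = (1/det) · [[d, -b], [-b, a]] = [[0.2121, 0.1212],
 [0.1212, 0.2121]].

Step 3 — form the quadratic (x - mu)^T · Sigma^{-1} · (x - mu):
  Sigma^{-1} · (x - mu) = (0.0303, 0.303).
  (x - mu)^T · [Sigma^{-1} · (x - mu)] = (-1)·(0.0303) + (2)·(0.303) = 0.5758.

Step 4 — take square root: d = √(0.5758) ≈ 0.7588.

d(x, mu) = √(0.5758) ≈ 0.7588


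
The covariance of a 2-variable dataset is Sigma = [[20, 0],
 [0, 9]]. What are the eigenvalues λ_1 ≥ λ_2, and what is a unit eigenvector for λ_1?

Step 1 — characteristic polynomial of 2×2 Sigma:
  det(Sigma - λI) = λ² - trace · λ + det = 0.
  trace = 20 + 9 = 29, det = 20·9 - (0)² = 180.
Step 2 — discriminant:
  Δ = trace² - 4·det = 841 - 720 = 121.
Step 3 — eigenvalues:
  λ = (trace ± √Δ)/2 = (29 ± 11)/2,
  λ_1 = 20,  λ_2 = 9.

Step 4 — unit eigenvector for λ_1: Sigma is diagonal, so its eigenvectors are the coordinate axes. λ_1 = 20 is the diagonal entry on the first coordinate axis, hence
  v_1 = (1, 0) (||v_1|| = 1).

λ_1 = 20,  λ_2 = 9;  v_1 ≈ (1, 0)


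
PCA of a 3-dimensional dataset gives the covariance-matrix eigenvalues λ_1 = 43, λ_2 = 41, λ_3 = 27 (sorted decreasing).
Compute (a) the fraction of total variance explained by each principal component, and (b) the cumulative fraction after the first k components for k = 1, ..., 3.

Step 1 — total variance = trace(Sigma) = Σ λ_i = 43 + 41 + 27 = 111.

Step 2 — fraction explained by component i = λ_i / Σ λ:
  PC1: 43/111 = 0.3874
  PC2: 41/111 = 0.3694
  PC3: 27/111 = 0.2432

Step 3 — cumulative fraction after k components = (λ_1 + ... + λ_k) / Σ λ:
  k = 1: 43/111 = 0.3874
  k = 2: (43 + 41)/111 = 84/111 = 0.7568
  k = 3: (43 + 41 + 27)/111 = 111/111 = 1

Summary (fraction, with percent):

explained: PC1 0.3874 (38.74%), PC2 0.3694 (36.94%), PC3 0.2432 (24.32%);  cumulative: 0.3874, 0.7568, 1


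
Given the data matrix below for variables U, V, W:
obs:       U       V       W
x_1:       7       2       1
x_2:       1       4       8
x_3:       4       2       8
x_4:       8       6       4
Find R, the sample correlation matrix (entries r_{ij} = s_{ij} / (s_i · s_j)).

Step 1 — column means:
  mean(U) = (7 + 1 + 4 + 8) / 4 = 20/4 = 5
  mean(V) = (2 + 4 + 2 + 6) / 4 = 14/4 = 3.5
  mean(W) = (1 + 8 + 8 + 4) / 4 = 21/4 = 5.25

Step 2 — sample variances and covariances s[i,j] = (1/(n-1)) · Σ_k (x_{k,i} - mean_i) · (x_{k,j} - mean_j), with n-1 = 3:
  s[U,U] = ((2)·(2) + (-4)·(-4) + (-1)·(-1) + (3)·(3)) / 3 = 30/3 = 10
  s[U,V] = ((2)·(-1.5) + (-4)·(0.5) + (-1)·(-1.5) + (3)·(2.5)) / 3 = 4/3 = 1.3333
  s[U,W] = ((2)·(-4.25) + (-4)·(2.75) + (-1)·(2.75) + (3)·(-1.25)) / 3 = -26/3 = -8.6667
  s[V,V] = ((-1.5)·(-1.5) + (0.5)·(0.5) + (-1.5)·(-1.5) + (2.5)·(2.5)) / 3 = 11/3 = 3.6667
  s[V,W] = ((-1.5)·(-4.25) + (0.5)·(2.75) + (-1.5)·(2.75) + (2.5)·(-1.25)) / 3 = 0.5/3 = 0.1667
  s[W,W] = ((-4.25)·(-4.25) + (2.75)·(2.75) + (2.75)·(2.75) + (-1.25)·(-1.25)) / 3 = 34.75/3 = 11.5833
  Sample standard deviations s_i = √(s[i,i]):
  s(U) = √(10) = 3.1623
  s(V) = √(3.6667) = 1.9149
  s(W) = √(11.5833) = 3.4034

Step 3 — r_{ij} = s_{ij} / (s_i · s_j):
  r[U,U] = 1 (diagonal).
  r[U,V] = 1.3333 / (3.1623 · 1.9149) = 1.3333 / 6.0553 = 0.2202
  r[U,W] = -8.6667 / (3.1623 · 3.4034) = -8.6667 / 10.7626 = -0.8053
  r[V,V] = 1 (diagonal).
  r[V,W] = 0.1667 / (1.9149 · 3.4034) = 0.1667 / 6.5171 = 0.0256
  r[W,W] = 1 (diagonal).

R is symmetric with unit diagonal. Assembling:

R = [[1, 0.2202, -0.8053],
 [0.2202, 1, 0.0256],
 [-0.8053, 0.0256, 1]]


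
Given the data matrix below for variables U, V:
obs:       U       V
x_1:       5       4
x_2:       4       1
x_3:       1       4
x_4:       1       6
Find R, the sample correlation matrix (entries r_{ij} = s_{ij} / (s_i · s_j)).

Step 1 — column means:
  mean(U) = (5 + 4 + 1 + 1) / 4 = 11/4 = 2.75
  mean(V) = (4 + 1 + 4 + 6) / 4 = 15/4 = 3.75

Step 2 — sample variances and covariances s[i,j] = (1/(n-1)) · Σ_k (x_{k,i} - mean_i) · (x_{k,j} - mean_j), with n-1 = 3:
  s[U,U] = ((2.25)·(2.25) + (1.25)·(1.25) + (-1.75)·(-1.75) + (-1.75)·(-1.75)) / 3 = 12.75/3 = 4.25
  s[U,V] = ((2.25)·(0.25) + (1.25)·(-2.75) + (-1.75)·(0.25) + (-1.75)·(2.25)) / 3 = -7.25/3 = -2.4167
  s[V,V] = ((0.25)·(0.25) + (-2.75)·(-2.75) + (0.25)·(0.25) + (2.25)·(2.25)) / 3 = 12.75/3 = 4.25
  Sample standard deviations s_i = √(s[i,i]):
  s(U) = √(4.25) = 2.0616
  s(V) = √(4.25) = 2.0616

Step 3 — r_{ij} = s_{ij} / (s_i · s_j):
  r[U,U] = 1 (diagonal).
  r[U,V] = -2.4167 / (2.0616 · 2.0616) = -2.4167 / 4.25 = -0.5686
  r[V,V] = 1 (diagonal).

R is symmetric with unit diagonal. Assembling:

R = [[1, -0.5686],
 [-0.5686, 1]]


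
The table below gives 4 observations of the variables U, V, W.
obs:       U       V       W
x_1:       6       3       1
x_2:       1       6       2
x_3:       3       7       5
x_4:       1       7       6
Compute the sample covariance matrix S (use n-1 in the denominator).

Step 1 — column means:
  mean(U) = (6 + 1 + 3 + 1) / 4 = 11/4 = 2.75
  mean(V) = (3 + 6 + 7 + 7) / 4 = 23/4 = 5.75
  mean(W) = (1 + 2 + 5 + 6) / 4 = 14/4 = 3.5

Step 2 — sample covariance S[i,j] = (1/(n-1)) · Σ_k (x_{k,i} - mean_i) · (x_{k,j} - mean_j), with n-1 = 3.
  S[U,U] = ((3.25)·(3.25) + (-1.75)·(-1.75) + (0.25)·(0.25) + (-1.75)·(-1.75)) / 3 = 16.75/3 = 5.5833
  S[U,V] = ((3.25)·(-2.75) + (-1.75)·(0.25) + (0.25)·(1.25) + (-1.75)·(1.25)) / 3 = -11.25/3 = -3.75
  S[U,W] = ((3.25)·(-2.5) + (-1.75)·(-1.5) + (0.25)·(1.5) + (-1.75)·(2.5)) / 3 = -9.5/3 = -3.1667
  S[V,V] = ((-2.75)·(-2.75) + (0.25)·(0.25) + (1.25)·(1.25) + (1.25)·(1.25)) / 3 = 10.75/3 = 3.5833
  S[V,W] = ((-2.75)·(-2.5) + (0.25)·(-1.5) + (1.25)·(1.5) + (1.25)·(2.5)) / 3 = 11.5/3 = 3.8333
  S[W,W] = ((-2.5)·(-2.5) + (-1.5)·(-1.5) + (1.5)·(1.5) + (2.5)·(2.5)) / 3 = 17/3 = 5.6667

S is symmetric (S[j,i] = S[i,j]). Assembling:

S = [[5.5833, -3.75, -3.1667],
 [-3.75, 3.5833, 3.8333],
 [-3.1667, 3.8333, 5.6667]]


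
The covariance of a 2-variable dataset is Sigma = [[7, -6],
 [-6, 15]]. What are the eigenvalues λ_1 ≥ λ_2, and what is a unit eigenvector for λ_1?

Step 1 — characteristic polynomial of 2×2 Sigma:
  det(Sigma - λI) = λ² - trace · λ + det = 0.
  trace = 7 + 15 = 22, det = 7·15 - (-6)² = 69.
Step 2 — discriminant:
  Δ = trace² - 4·det = 484 - 276 = 208.
Step 3 — eigenvalues:
  λ = (trace ± √Δ)/2 = (22 ± 14.4222)/2,
  λ_1 = 18.2111,  λ_2 = 3.7889.

Step 4 — unit eigenvector for λ_1: solve (Sigma - λ_1 I)v = 0. First row:
  (7 - 18.2111)·v_x + (-6)·v_y = 0, i.e. (-11.2111)·v_x + (-6)·v_y = 0,
  so v ∝ (b, λ_1 - a) = (-6, 11.2111); multiply by -1 so the first entry is positive: u = (6, -11.2111).
  ||u|| = √((6)² + (-11.2111)²) = √(161.6888) ≈ 12.7157,
  v_1 = u/||u|| ≈ (0.4719, -0.8817) (||v_1|| = 1).

λ_1 = 18.2111,  λ_2 = 3.7889;  v_1 ≈ (0.4719, -0.8817)


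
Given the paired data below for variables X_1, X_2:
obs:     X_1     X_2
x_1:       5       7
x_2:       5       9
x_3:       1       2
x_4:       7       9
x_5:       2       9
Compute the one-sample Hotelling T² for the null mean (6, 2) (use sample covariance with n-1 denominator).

Step 1 — sample mean vector:
  mean(X_1) = (5 + 5 + 1 + 7 + 2) / 5 = 20/5 = 4
  mean(X_2) = (7 + 9 + 2 + 9 + 9) / 5 = 36/5 = 7.2
  x̄ = (4, 7.2),  deviation x̄ - mu_0 = (4, 7.2) - (6, 2) = (-2, 5.2).

Step 2 — sample covariance matrix, S[i,j] = (1/(n-1)) · Σ_k (x_{k,i} - mean_i) · (x_{k,j} - mean_j), divisor n-1 = 4:
  S[X_1,X_1] = ((1)·(1) + (1)·(1) + (-3)·(-3) + (3)·(3) + (-2)·(-2)) / 4 = 24/4 = 6
  S[X_1,X_2] = ((1)·(-0.2) + (1)·(1.8) + (-3)·(-5.2) + (3)·(1.8) + (-2)·(1.8)) / 4 = 19/4 = 4.75
  S[X_2,X_2] = ((-0.2)·(-0.2) + (1.8)·(1.8) + (-5.2)·(-5.2) + (1.8)·(1.8) + (1.8)·(1.8)) / 4 = 36.8/4 = 9.2
  S = [[6, 4.75],
 [4.75, 9.2]].

Step 3 — invert S. det(S) = 6·9.2 - (4.75)² = 32.6375.
  S^{-1} = (1/det) · [[d, -b], [-b, a]] = [[0.2819, -0.1455],
 [-0.1455, 0.1838]].

Step 4 — quadratic form (x̄ - mu_0)^T · S^{-1} · (x̄ - mu_0):
  S^{-1} · (x̄ - mu_0) = (-1.3206, 1.247),
  (x̄ - mu_0)^T · [...] = (-2)·(-1.3206) + (5.2)·(1.247) = 9.1257.

Step 5 — scale by n: T² = 5 · 9.1257 = 45.6285.

T² ≈ 45.6285


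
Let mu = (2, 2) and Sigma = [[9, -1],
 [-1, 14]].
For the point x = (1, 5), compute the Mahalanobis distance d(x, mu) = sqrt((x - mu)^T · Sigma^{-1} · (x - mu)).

Step 1 — centre the observation: (x - mu) = (-1, 3).

Step 2 — invert Sigma. det(Sigma) = 9·14 - (-1)² = 125.
  Sigma^{-1} = (1/det) · [[d, -b], [-b, a]] = [[0.112, 0.008],
 [0.008, 0.072]].

Step 3 — form the quadratic (x - mu)^T · Sigma^{-1} · (x - mu):
  Sigma^{-1} · (x - mu) = (-0.088, 0.208).
  (x - mu)^T · [Sigma^{-1} · (x - mu)] = (-1)·(-0.088) + (3)·(0.208) = 0.712.

Step 4 — take square root: d = √(0.712) ≈ 0.8438.

d(x, mu) = √(0.712) ≈ 0.8438


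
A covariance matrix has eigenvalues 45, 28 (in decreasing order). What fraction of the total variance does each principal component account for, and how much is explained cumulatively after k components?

Step 1 — total variance = trace(Sigma) = Σ λ_i = 45 + 28 = 73.

Step 2 — fraction explained by component i = λ_i / Σ λ:
  PC1: 45/73 = 0.6164
  PC2: 28/73 = 0.3836

Step 3 — cumulative fraction after k components = (λ_1 + ... + λ_k) / Σ λ:
  k = 1: 45/73 = 0.6164
  k = 2: (45 + 28)/73 = 73/73 = 1

Summary (fraction, with percent):

explained: PC1 0.6164 (61.64%), PC2 0.3836 (38.36%);  cumulative: 0.6164, 1


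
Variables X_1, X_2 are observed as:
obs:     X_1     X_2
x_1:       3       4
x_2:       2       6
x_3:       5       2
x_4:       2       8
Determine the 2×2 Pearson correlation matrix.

Step 1 — column means:
  mean(X_1) = (3 + 2 + 5 + 2) / 4 = 12/4 = 3
  mean(X_2) = (4 + 6 + 2 + 8) / 4 = 20/4 = 5

Step 2 — sample variances and covariances s[i,j] = (1/(n-1)) · Σ_k (x_{k,i} - mean_i) · (x_{k,j} - mean_j), with n-1 = 3:
  s[X_1,X_1] = ((0)·(0) + (-1)·(-1) + (2)·(2) + (-1)·(-1)) / 3 = 6/3 = 2
  s[X_1,X_2] = ((0)·(-1) + (-1)·(1) + (2)·(-3) + (-1)·(3)) / 3 = -10/3 = -3.3333
  s[X_2,X_2] = ((-1)·(-1) + (1)·(1) + (-3)·(-3) + (3)·(3)) / 3 = 20/3 = 6.6667
  Sample standard deviations s_i = √(s[i,i]):
  s(X_1) = √(2) = 1.4142
  s(X_2) = √(6.6667) = 2.582

Step 3 — r_{ij} = s_{ij} / (s_i · s_j):
  r[X_1,X_1] = 1 (diagonal).
  r[X_1,X_2] = -3.3333 / (1.4142 · 2.582) = -3.3333 / 3.6515 = -0.9129
  r[X_2,X_2] = 1 (diagonal).

R is symmetric with unit diagonal. Assembling:

R = [[1, -0.9129],
 [-0.9129, 1]]


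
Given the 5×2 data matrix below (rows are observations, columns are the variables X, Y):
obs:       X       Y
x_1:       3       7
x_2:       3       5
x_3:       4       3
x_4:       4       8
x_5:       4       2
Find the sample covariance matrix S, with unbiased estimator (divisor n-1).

Step 1 — column means:
  mean(X) = (3 + 3 + 4 + 4 + 4) / 5 = 18/5 = 3.6
  mean(Y) = (7 + 5 + 3 + 8 + 2) / 5 = 25/5 = 5

Step 2 — sample covariance S[i,j] = (1/(n-1)) · Σ_k (x_{k,i} - mean_i) · (x_{k,j} - mean_j), with n-1 = 4.
  S[X,X] = ((-0.6)·(-0.6) + (-0.6)·(-0.6) + (0.4)·(0.4) + (0.4)·(0.4) + (0.4)·(0.4)) / 4 = 1.2/4 = 0.3
  S[X,Y] = ((-0.6)·(2) + (-0.6)·(0) + (0.4)·(-2) + (0.4)·(3) + (0.4)·(-3)) / 4 = -2/4 = -0.5
  S[Y,Y] = ((2)·(2) + (0)·(0) + (-2)·(-2) + (3)·(3) + (-3)·(-3)) / 4 = 26/4 = 6.5

S is symmetric (S[j,i] = S[i,j]). Assembling:

S = [[0.3, -0.5],
 [-0.5, 6.5]]


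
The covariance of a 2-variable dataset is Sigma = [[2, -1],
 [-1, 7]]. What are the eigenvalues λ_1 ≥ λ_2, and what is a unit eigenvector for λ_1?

Step 1 — characteristic polynomial of 2×2 Sigma:
  det(Sigma - λI) = λ² - trace · λ + det = 0.
  trace = 2 + 7 = 9, det = 2·7 - (-1)² = 13.
Step 2 — discriminant:
  Δ = trace² - 4·det = 81 - 52 = 29.
Step 3 — eigenvalues:
  λ = (trace ± √Δ)/2 = (9 ± 5.3852)/2,
  λ_1 = 7.1926,  λ_2 = 1.8074.

Step 4 — unit eigenvector for λ_1: solve (Sigma - λ_1 I)v = 0. First row:
  (2 - 7.1926)·v_x + (-1)·v_y = 0, i.e. (-5.1926)·v_x + (-1)·v_y = 0,
  so v ∝ (b, λ_1 - a) = (-1, 5.1926); multiply by -1 so the first entry is positive: u = (1, -5.1926).
  ||u|| = √((1)² + (-5.1926)²) = √(27.9629) ≈ 5.288,
  v_1 = u/||u|| ≈ (0.1891, -0.982) (||v_1|| = 1).

λ_1 = 7.1926,  λ_2 = 1.8074;  v_1 ≈ (0.1891, -0.982)


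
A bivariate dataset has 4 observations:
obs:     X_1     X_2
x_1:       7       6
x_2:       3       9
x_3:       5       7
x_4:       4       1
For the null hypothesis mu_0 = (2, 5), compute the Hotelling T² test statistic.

Step 1 — sample mean vector:
  mean(X_1) = (7 + 3 + 5 + 4) / 4 = 19/4 = 4.75
  mean(X_2) = (6 + 9 + 7 + 1) / 4 = 23/4 = 5.75
  x̄ = (4.75, 5.75),  deviation x̄ - mu_0 = (4.75, 5.75) - (2, 5) = (2.75, 0.75).

Step 2 — sample covariance matrix, S[i,j] = (1/(n-1)) · Σ_k (x_{k,i} - mean_i) · (x_{k,j} - mean_j), divisor n-1 = 3:
  S[X_1,X_1] = ((2.25)·(2.25) + (-1.75)·(-1.75) + (0.25)·(0.25) + (-0.75)·(-0.75)) / 3 = 8.75/3 = 2.9167
  S[X_1,X_2] = ((2.25)·(0.25) + (-1.75)·(3.25) + (0.25)·(1.25) + (-0.75)·(-4.75)) / 3 = -1.25/3 = -0.4167
  S[X_2,X_2] = ((0.25)·(0.25) + (3.25)·(3.25) + (1.25)·(1.25) + (-4.75)·(-4.75)) / 3 = 34.75/3 = 11.5833
  S = [[2.9167, -0.4167],
 [-0.4167, 11.5833]].

Step 3 — invert S. det(S) = 2.9167·11.5833 - (-0.4167)² = 33.6111.
  S^{-1} = (1/det) · [[d, -b], [-b, a]] = [[0.3446, 0.0124],
 [0.0124, 0.0868]].

Step 4 — quadratic form (x̄ - mu_0)^T · S^{-1} · (x̄ - mu_0):
  S^{-1} · (x̄ - mu_0) = (0.957, 0.0992),
  (x̄ - mu_0)^T · [...] = (2.75)·(0.957) + (0.75)·(0.0992) = 2.7062.

Step 5 — scale by n: T² = 4 · 2.7062 = 10.8248.

T² ≈ 10.8248


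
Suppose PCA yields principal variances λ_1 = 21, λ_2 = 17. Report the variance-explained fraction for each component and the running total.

Step 1 — total variance = trace(Sigma) = Σ λ_i = 21 + 17 = 38.

Step 2 — fraction explained by component i = λ_i / Σ λ:
  PC1: 21/38 = 0.5526
  PC2: 17/38 = 0.4474

Step 3 — cumulative fraction after k components = (λ_1 + ... + λ_k) / Σ λ:
  k = 1: 21/38 = 0.5526
  k = 2: (21 + 17)/38 = 38/38 = 1

Summary (fraction, with percent):

explained: PC1 0.5526 (55.26%), PC2 0.4474 (44.74%);  cumulative: 0.5526, 1


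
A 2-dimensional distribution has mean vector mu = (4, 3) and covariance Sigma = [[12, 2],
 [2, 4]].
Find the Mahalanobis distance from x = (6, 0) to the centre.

Step 1 — centre the observation: (x - mu) = (2, -3).

Step 2 — invert Sigma. det(Sigma) = 12·4 - (2)² = 44.
  Sigma^{-1} = (1/det) · [[d, -b], [-b, a]] = [[0.0909, -0.0455],
 [-0.0455, 0.2727]].

Step 3 — form the quadratic (x - mu)^T · Sigma^{-1} · (x - mu):
  Sigma^{-1} · (x - mu) = (0.3182, -0.9091).
  (x - mu)^T · [Sigma^{-1} · (x - mu)] = (2)·(0.3182) + (-3)·(-0.9091) = 3.3636.

Step 4 — take square root: d = √(3.3636) ≈ 1.834.

d(x, mu) = √(3.3636) ≈ 1.834


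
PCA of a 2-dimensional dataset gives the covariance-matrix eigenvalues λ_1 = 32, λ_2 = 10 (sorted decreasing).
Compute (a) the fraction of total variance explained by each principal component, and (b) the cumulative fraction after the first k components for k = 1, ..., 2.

Step 1 — total variance = trace(Sigma) = Σ λ_i = 32 + 10 = 42.

Step 2 — fraction explained by component i = λ_i / Σ λ:
  PC1: 32/42 = 0.7619
  PC2: 10/42 = 0.2381

Step 3 — cumulative fraction after k components = (λ_1 + ... + λ_k) / Σ λ:
  k = 1: 32/42 = 0.7619
  k = 2: (32 + 10)/42 = 42/42 = 1

Summary (fraction, with percent):

explained: PC1 0.7619 (76.19%), PC2 0.2381 (23.81%);  cumulative: 0.7619, 1


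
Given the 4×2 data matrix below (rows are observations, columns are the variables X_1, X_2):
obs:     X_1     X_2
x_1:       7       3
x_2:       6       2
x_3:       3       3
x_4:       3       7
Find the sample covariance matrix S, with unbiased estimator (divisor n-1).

Step 1 — column means:
  mean(X_1) = (7 + 6 + 3 + 3) / 4 = 19/4 = 4.75
  mean(X_2) = (3 + 2 + 3 + 7) / 4 = 15/4 = 3.75

Step 2 — sample covariance S[i,j] = (1/(n-1)) · Σ_k (x_{k,i} - mean_i) · (x_{k,j} - mean_j), with n-1 = 3.
  S[X_1,X_1] = ((2.25)·(2.25) + (1.25)·(1.25) + (-1.75)·(-1.75) + (-1.75)·(-1.75)) / 3 = 12.75/3 = 4.25
  S[X_1,X_2] = ((2.25)·(-0.75) + (1.25)·(-1.75) + (-1.75)·(-0.75) + (-1.75)·(3.25)) / 3 = -8.25/3 = -2.75
  S[X_2,X_2] = ((-0.75)·(-0.75) + (-1.75)·(-1.75) + (-0.75)·(-0.75) + (3.25)·(3.25)) / 3 = 14.75/3 = 4.9167

S is symmetric (S[j,i] = S[i,j]). Assembling:

S = [[4.25, -2.75],
 [-2.75, 4.9167]]


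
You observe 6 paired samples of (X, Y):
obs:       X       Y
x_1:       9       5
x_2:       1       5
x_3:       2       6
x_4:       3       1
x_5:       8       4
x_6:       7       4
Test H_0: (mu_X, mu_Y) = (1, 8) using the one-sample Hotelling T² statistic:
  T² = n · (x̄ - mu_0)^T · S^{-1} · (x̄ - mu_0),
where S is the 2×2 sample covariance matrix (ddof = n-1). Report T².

Step 1 — sample mean vector:
  mean(X) = (9 + 1 + 2 + 3 + 8 + 7) / 6 = 30/6 = 5
  mean(Y) = (5 + 5 + 6 + 1 + 4 + 4) / 6 = 25/6 = 4.1667
  x̄ = (5, 4.1667),  deviation x̄ - mu_0 = (5, 4.1667) - (1, 8) = (4, -3.8333).

Step 2 — sample covariance matrix, S[i,j] = (1/(n-1)) · Σ_k (x_{k,i} - mean_i) · (x_{k,j} - mean_j), divisor n-1 = 5:
  S[X,X] = ((4)·(4) + (-4)·(-4) + (-3)·(-3) + (-2)·(-2) + (3)·(3) + (2)·(2)) / 5 = 58/5 = 11.6
  S[X,Y] = ((4)·(0.8333) + (-4)·(0.8333) + (-3)·(1.8333) + (-2)·(-3.1667) + (3)·(-0.1667) + (2)·(-0.1667)) / 5 = 0/5 = 0
  S[Y,Y] = ((0.8333)·(0.8333) + (0.8333)·(0.8333) + (1.8333)·(1.8333) + (-3.1667)·(-3.1667) + (-0.1667)·(-0.1667) + (-0.1667)·(-0.1667)) / 5 = 14.8333/5 = 2.9667
  S = [[11.6, 0],
 [0, 2.9667]].

Step 3 — invert S. det(S) = 11.6·2.9667 - (0)² = 34.4133.
  S^{-1} = (1/det) · [[d, -b], [-b, a]] = [[0.0862, 0],
 [0, 0.3371]].

Step 4 — quadratic form (x̄ - mu_0)^T · S^{-1} · (x̄ - mu_0):
  S^{-1} · (x̄ - mu_0) = (0.3448, -1.2921),
  (x̄ - mu_0)^T · [...] = (4)·(0.3448) + (-3.8333)·(-1.2921) = 6.3325.

Step 5 — scale by n: T² = 6 · 6.3325 = 37.995.

T² ≈ 37.995


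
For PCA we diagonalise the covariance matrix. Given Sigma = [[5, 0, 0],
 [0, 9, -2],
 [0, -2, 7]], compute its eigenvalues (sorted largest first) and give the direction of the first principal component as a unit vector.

Step 1 — characteristic polynomial p(λ) = det(λI - Sigma) = λ³ - tr·λ² + c_1·λ - det, where tr = trace, c_1 = sum of the principal 2×2 minors, det = det(Sigma):
  tr = 5 + 9 + 7 = 21,
  c_1 = (5·9 - (0)²) + (5·7 - (0)²) + (9·7 - (-2)²) = 45 + 35 + 59 = 139,
  det = 5·(9·7 - (-2)²) - (0)·((0)·7 - (-2)·(0)) + (0)·((0)·(-2) - 9·(0)) = 5·(59) - (0)·(0) + (0)·(0) = 295.
  So p(λ) = λ³ - 21λ² + 139λ - 295.
Step 2 — look for an integer root (rational root theorem: any rational root is an integer divisor of 295). Testing λ = 5:
  p(5) = 125 - 525 + 695 - 295 = 0  ✓
  Dividing out (λ - 5): p(λ) = (λ - 5)(λ² - 16λ + 59).
Step 3 — remaining eigenvalues from the quadratic λ² - 16λ + 59 = 0:
  Δ = 16² - 4·59 = 256 - 236 = 20,  λ = (16 ± √20)/2 = (16 ± 4.4721)/2 ≈ 10.2361 or 5.7639.
  Sorted: λ_1 = 10.2361,  λ_2 = 5.7639,  λ_3 = 5  (check: sum = 21 = tr ✓).

Step 4 — unit eigenvector for λ_1 ≈ 10.2361: v spans the null space of (Sigma - λ_1 I), whose rows are
  r_1 = (-5.2361, 0, 0),  r_2 = (0, -1.2361, -2),  r_3 = (0, -2, -3.2361).
  v is orthogonal to every row, so take v ∝ r_1 × r_2 = ((0)·(-2) - (0)·(-1.2361), (0)·(0) - (-5.2361)·(-2), (-5.2361)·(-1.2361) - (0)·(0)) ≈ (0, -10.4721, 6.4721).
  Rescale (multiply by -1 so the first nonzero entry is positive): u = (0, 10.4721, -6.4721).
  ||u|| = √((0)² + (10.4721)² + (-6.4721)²) = √(151.5542) ≈ 12.3107,  v_1 = u/||u|| ≈ (0, 0.8507, -0.5257) (||v_1|| = 1).

λ_1 = 10.2361,  λ_2 = 5.7639,  λ_3 = 5;  v_1 ≈ (0, 0.8507, -0.5257)


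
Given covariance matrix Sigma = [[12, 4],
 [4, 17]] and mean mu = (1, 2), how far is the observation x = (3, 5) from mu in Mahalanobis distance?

Step 1 — centre the observation: (x - mu) = (2, 3).

Step 2 — invert Sigma. det(Sigma) = 12·17 - (4)² = 188.
  Sigma^{-1} = (1/det) · [[d, -b], [-b, a]] = [[0.0904, -0.0213],
 [-0.0213, 0.0638]].

Step 3 — form the quadratic (x - mu)^T · Sigma^{-1} · (x - mu):
  Sigma^{-1} · (x - mu) = (0.117, 0.1489).
  (x - mu)^T · [Sigma^{-1} · (x - mu)] = (2)·(0.117) + (3)·(0.1489) = 0.6809.

Step 4 — take square root: d = √(0.6809) ≈ 0.8251.

d(x, mu) = √(0.6809) ≈ 0.8251


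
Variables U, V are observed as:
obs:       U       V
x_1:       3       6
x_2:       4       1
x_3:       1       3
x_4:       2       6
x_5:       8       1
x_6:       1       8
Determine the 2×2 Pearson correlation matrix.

Step 1 — column means:
  mean(U) = (3 + 4 + 1 + 2 + 8 + 1) / 6 = 19/6 = 3.1667
  mean(V) = (6 + 1 + 3 + 6 + 1 + 8) / 6 = 25/6 = 4.1667

Step 2 — sample variances and covariances s[i,j] = (1/(n-1)) · Σ_k (x_{k,i} - mean_i) · (x_{k,j} - mean_j), with n-1 = 5:
  s[U,U] = ((-0.1667)·(-0.1667) + (0.8333)·(0.8333) + (-2.1667)·(-2.1667) + (-1.1667)·(-1.1667) + (4.8333)·(4.8333) + (-2.1667)·(-2.1667)) / 5 = 34.8333/5 = 6.9667
  s[U,V] = ((-0.1667)·(1.8333) + (0.8333)·(-3.1667) + (-2.1667)·(-1.1667) + (-1.1667)·(1.8333) + (4.8333)·(-3.1667) + (-2.1667)·(3.8333)) / 5 = -26.1667/5 = -5.2333
  s[V,V] = ((1.8333)·(1.8333) + (-3.1667)·(-3.1667) + (-1.1667)·(-1.1667) + (1.8333)·(1.8333) + (-3.1667)·(-3.1667) + (3.8333)·(3.8333)) / 5 = 42.8333/5 = 8.5667
  Sample standard deviations s_i = √(s[i,i]):
  s(U) = √(6.9667) = 2.6394
  s(V) = √(8.5667) = 2.9269

Step 3 — r_{ij} = s_{ij} / (s_i · s_j):
  r[U,U] = 1 (diagonal).
  r[U,V] = -5.2333 / (2.6394 · 2.9269) = -5.2333 / 7.7254 = -0.6774
  r[V,V] = 1 (diagonal).

R is symmetric with unit diagonal. Assembling:

R = [[1, -0.6774],
 [-0.6774, 1]]


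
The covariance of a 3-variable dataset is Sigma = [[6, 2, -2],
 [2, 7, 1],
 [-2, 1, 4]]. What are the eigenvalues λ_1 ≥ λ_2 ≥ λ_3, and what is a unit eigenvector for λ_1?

Step 1 — characteristic polynomial p(λ) = det(λI - Sigma) = λ³ - tr·λ² + c_1·λ - det, where tr = trace, c_1 = sum of the principal 2×2 minors, det = det(Sigma):
  tr = 6 + 7 + 4 = 17,
  c_1 = (6·7 - (2)²) + (6·4 - (-2)²) + (7·4 - (1)²) = 38 + 20 + 27 = 85,
  det = 6·(7·4 - (1)²) - (2)·((2)·4 - (1)·(-2)) + (-2)·((2)·(1) - 7·(-2)) = 6·(27) - (2)·(10) + (-2)·(16) = 110.
  So p(λ) = λ³ - 17λ² + 85λ - 110.
Step 2 — look for an integer root (rational root theorem: any rational root is an integer divisor of 110). Testing λ = 2:
  p(2) = 8 - 68 + 170 - 110 = 0  ✓
  Dividing out (λ - 2): p(λ) = (λ - 2)(λ² - 15λ + 55).
Step 3 — remaining eigenvalues from the quadratic λ² - 15λ + 55 = 0:
  Δ = 15² - 4·55 = 225 - 220 = 5,  λ = (15 ± √5)/2 = (15 ± 2.2361)/2 ≈ 8.618 or 6.382.
  Sorted: λ_1 = 8.618,  λ_2 = 6.382,  λ_3 = 2  (check: sum = 17 = tr ✓).

Step 4 — unit eigenvector for λ_1 ≈ 8.618: v spans the null space of (Sigma - λ_1 I), whose rows are
  r_1 = (-2.618, 2, -2),  r_2 = (2, -1.618, 1),  r_3 = (-2, 1, -4.618).
  v is orthogonal to every row, so take v ∝ r_1 × r_2 = ((2)·(1) - (-2)·(-1.618), (-2)·(2) - (-2.618)·(1), (-2.618)·(-1.618) - (2)·(2)) ≈ (-1.2361, -1.382, 0.2361).
  Rescale (multiply by -1 so the first nonzero entry is positive): u = (1.2361, 1.382, -0.2361).
  ||u|| = √((1.2361)² + (1.382)² + (-0.2361)²) = √(3.4934) ≈ 1.8691,  v_1 = u/||u|| ≈ (0.6613, 0.7394, -0.1263) (||v_1|| = 1).

λ_1 = 8.618,  λ_2 = 6.382,  λ_3 = 2;  v_1 ≈ (0.6613, 0.7394, -0.1263)


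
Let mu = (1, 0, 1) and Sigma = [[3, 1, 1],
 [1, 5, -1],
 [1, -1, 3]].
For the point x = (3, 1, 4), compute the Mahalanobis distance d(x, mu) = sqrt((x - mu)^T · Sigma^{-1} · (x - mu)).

Step 1 — centre the observation: (x - mu) = (2, 1, 3).

Step 2 — invert Sigma (cofactor / det for 3×3, or solve directly):
  Sigma^{-1} = [[0.4375, -0.125, -0.1875],
 [-0.125, 0.25, 0.125],
 [-0.1875, 0.125, 0.4375]].

Step 3 — form the quadratic (x - mu)^T · Sigma^{-1} · (x - mu):
  Sigma^{-1} · (x - mu) = (0.1875, 0.375, 1.0625).
  (x - mu)^T · [Sigma^{-1} · (x - mu)] = (2)·(0.1875) + (1)·(0.375) + (3)·(1.0625) = 3.9375.

Step 4 — take square root: d = √(3.9375) ≈ 1.9843.

d(x, mu) = √(3.9375) ≈ 1.9843


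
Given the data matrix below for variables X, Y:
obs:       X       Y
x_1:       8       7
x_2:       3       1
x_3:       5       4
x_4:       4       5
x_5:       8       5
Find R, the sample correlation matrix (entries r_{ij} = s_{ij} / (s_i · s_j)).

Step 1 — column means:
  mean(X) = (8 + 3 + 5 + 4 + 8) / 5 = 28/5 = 5.6
  mean(Y) = (7 + 1 + 4 + 5 + 5) / 5 = 22/5 = 4.4

Step 2 — sample variances and covariances s[i,j] = (1/(n-1)) · Σ_k (x_{k,i} - mean_i) · (x_{k,j} - mean_j), with n-1 = 4:
  s[X,X] = ((2.4)·(2.4) + (-2.6)·(-2.6) + (-0.6)·(-0.6) + (-1.6)·(-1.6) + (2.4)·(2.4)) / 4 = 21.2/4 = 5.3
  s[X,Y] = ((2.4)·(2.6) + (-2.6)·(-3.4) + (-0.6)·(-0.4) + (-1.6)·(0.6) + (2.4)·(0.6)) / 4 = 15.8/4 = 3.95
  s[Y,Y] = ((2.6)·(2.6) + (-3.4)·(-3.4) + (-0.4)·(-0.4) + (0.6)·(0.6) + (0.6)·(0.6)) / 4 = 19.2/4 = 4.8
  Sample standard deviations s_i = √(s[i,i]):
  s(X) = √(5.3) = 2.3022
  s(Y) = √(4.8) = 2.1909

Step 3 — r_{ij} = s_{ij} / (s_i · s_j):
  r[X,X] = 1 (diagonal).
  r[X,Y] = 3.95 / (2.3022 · 2.1909) = 3.95 / 5.0438 = 0.7831
  r[Y,Y] = 1 (diagonal).

R is symmetric with unit diagonal. Assembling:

R = [[1, 0.7831],
 [0.7831, 1]]


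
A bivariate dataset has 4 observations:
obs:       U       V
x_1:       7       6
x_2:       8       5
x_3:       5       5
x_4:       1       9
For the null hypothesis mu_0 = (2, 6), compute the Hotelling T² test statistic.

Step 1 — sample mean vector:
  mean(U) = (7 + 8 + 5 + 1) / 4 = 21/4 = 5.25
  mean(V) = (6 + 5 + 5 + 9) / 4 = 25/4 = 6.25
  x̄ = (5.25, 6.25),  deviation x̄ - mu_0 = (5.25, 6.25) - (2, 6) = (3.25, 0.25).

Step 2 — sample covariance matrix, S[i,j] = (1/(n-1)) · Σ_k (x_{k,i} - mean_i) · (x_{k,j} - mean_j), divisor n-1 = 3:
  S[U,U] = ((1.75)·(1.75) + (2.75)·(2.75) + (-0.25)·(-0.25) + (-4.25)·(-4.25)) / 3 = 28.75/3 = 9.5833
  S[U,V] = ((1.75)·(-0.25) + (2.75)·(-1.25) + (-0.25)·(-1.25) + (-4.25)·(2.75)) / 3 = -15.25/3 = -5.0833
  S[V,V] = ((-0.25)·(-0.25) + (-1.25)·(-1.25) + (-1.25)·(-1.25) + (2.75)·(2.75)) / 3 = 10.75/3 = 3.5833
  S = [[9.5833, -5.0833],
 [-5.0833, 3.5833]].

Step 3 — invert S. det(S) = 9.5833·3.5833 - (-5.0833)² = 8.5.
  S^{-1} = (1/det) · [[d, -b], [-b, a]] = [[0.4216, 0.598],
 [0.598, 1.1275]].

Step 4 — quadratic form (x̄ - mu_0)^T · S^{-1} · (x̄ - mu_0):
  S^{-1} · (x̄ - mu_0) = (1.5196, 2.2255),
  (x̄ - mu_0)^T · [...] = (3.25)·(1.5196) + (0.25)·(2.2255) = 5.4951.

Step 5 — scale by n: T² = 4 · 5.4951 = 21.9804.

T² ≈ 21.9804


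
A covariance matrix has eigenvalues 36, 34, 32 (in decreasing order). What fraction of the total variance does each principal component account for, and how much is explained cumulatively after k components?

Step 1 — total variance = trace(Sigma) = Σ λ_i = 36 + 34 + 32 = 102.

Step 2 — fraction explained by component i = λ_i / Σ λ:
  PC1: 36/102 = 0.3529
  PC2: 34/102 = 0.3333
  PC3: 32/102 = 0.3137

Step 3 — cumulative fraction after k components = (λ_1 + ... + λ_k) / Σ λ:
  k = 1: 36/102 = 0.3529
  k = 2: (36 + 34)/102 = 70/102 = 0.6863
  k = 3: (36 + 34 + 32)/102 = 102/102 = 1

Summary (fraction, with percent):

explained: PC1 0.3529 (35.29%), PC2 0.3333 (33.33%), PC3 0.3137 (31.37%);  cumulative: 0.3529, 0.6863, 1


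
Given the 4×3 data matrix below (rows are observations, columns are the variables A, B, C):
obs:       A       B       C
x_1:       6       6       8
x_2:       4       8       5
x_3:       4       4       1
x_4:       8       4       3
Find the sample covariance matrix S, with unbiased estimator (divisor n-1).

Step 1 — column means:
  mean(A) = (6 + 4 + 4 + 8) / 4 = 22/4 = 5.5
  mean(B) = (6 + 8 + 4 + 4) / 4 = 22/4 = 5.5
  mean(C) = (8 + 5 + 1 + 3) / 4 = 17/4 = 4.25

Step 2 — sample covariance S[i,j] = (1/(n-1)) · Σ_k (x_{k,i} - mean_i) · (x_{k,j} - mean_j), with n-1 = 3.
  S[A,A] = ((0.5)·(0.5) + (-1.5)·(-1.5) + (-1.5)·(-1.5) + (2.5)·(2.5)) / 3 = 11/3 = 3.6667
  S[A,B] = ((0.5)·(0.5) + (-1.5)·(2.5) + (-1.5)·(-1.5) + (2.5)·(-1.5)) / 3 = -5/3 = -1.6667
  S[A,C] = ((0.5)·(3.75) + (-1.5)·(0.75) + (-1.5)·(-3.25) + (2.5)·(-1.25)) / 3 = 2.5/3 = 0.8333
  S[B,B] = ((0.5)·(0.5) + (2.5)·(2.5) + (-1.5)·(-1.5) + (-1.5)·(-1.5)) / 3 = 11/3 = 3.6667
  S[B,C] = ((0.5)·(3.75) + (2.5)·(0.75) + (-1.5)·(-3.25) + (-1.5)·(-1.25)) / 3 = 10.5/3 = 3.5
  S[C,C] = ((3.75)·(3.75) + (0.75)·(0.75) + (-3.25)·(-3.25) + (-1.25)·(-1.25)) / 3 = 26.75/3 = 8.9167

S is symmetric (S[j,i] = S[i,j]). Assembling:

S = [[3.6667, -1.6667, 0.8333],
 [-1.6667, 3.6667, 3.5],
 [0.8333, 3.5, 8.9167]]


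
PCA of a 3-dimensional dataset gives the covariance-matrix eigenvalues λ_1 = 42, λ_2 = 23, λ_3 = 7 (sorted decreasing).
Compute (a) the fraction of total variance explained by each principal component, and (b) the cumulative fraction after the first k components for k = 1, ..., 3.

Step 1 — total variance = trace(Sigma) = Σ λ_i = 42 + 23 + 7 = 72.

Step 2 — fraction explained by component i = λ_i / Σ λ:
  PC1: 42/72 = 0.5833
  PC2: 23/72 = 0.3194
  PC3: 7/72 = 0.0972

Step 3 — cumulative fraction after k components = (λ_1 + ... + λ_k) / Σ λ:
  k = 1: 42/72 = 0.5833
  k = 2: (42 + 23)/72 = 65/72 = 0.9028
  k = 3: (42 + 23 + 7)/72 = 72/72 = 1

Summary (fraction, with percent):

explained: PC1 0.5833 (58.33%), PC2 0.3194 (31.94%), PC3 0.0972 (9.72%);  cumulative: 0.5833, 0.9028, 1


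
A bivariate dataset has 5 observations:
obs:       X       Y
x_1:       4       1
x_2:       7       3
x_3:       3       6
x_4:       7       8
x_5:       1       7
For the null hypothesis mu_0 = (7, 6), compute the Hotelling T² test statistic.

Step 1 — sample mean vector:
  mean(X) = (4 + 7 + 3 + 7 + 1) / 5 = 22/5 = 4.4
  mean(Y) = (1 + 3 + 6 + 8 + 7) / 5 = 25/5 = 5
  x̄ = (4.4, 5),  deviation x̄ - mu_0 = (4.4, 5) - (7, 6) = (-2.6, -1).

Step 2 — sample covariance matrix, S[i,j] = (1/(n-1)) · Σ_k (x_{k,i} - mean_i) · (x_{k,j} - mean_j), divisor n-1 = 4:
  S[X,X] = ((-0.4)·(-0.4) + (2.6)·(2.6) + (-1.4)·(-1.4) + (2.6)·(2.6) + (-3.4)·(-3.4)) / 4 = 27.2/4 = 6.8
  S[X,Y] = ((-0.4)·(-4) + (2.6)·(-2) + (-1.4)·(1) + (2.6)·(3) + (-3.4)·(2)) / 4 = -4/4 = -1
  S[Y,Y] = ((-4)·(-4) + (-2)·(-2) + (1)·(1) + (3)·(3) + (2)·(2)) / 4 = 34/4 = 8.5
  S = [[6.8, -1],
 [-1, 8.5]].

Step 3 — invert S. det(S) = 6.8·8.5 - (-1)² = 56.8.
  S^{-1} = (1/det) · [[d, -b], [-b, a]] = [[0.1496, 0.0176],
 [0.0176, 0.1197]].

Step 4 — quadratic form (x̄ - mu_0)^T · S^{-1} · (x̄ - mu_0):
  S^{-1} · (x̄ - mu_0) = (-0.4067, -0.1655),
  (x̄ - mu_0)^T · [...] = (-2.6)·(-0.4067) + (-1)·(-0.1655) = 1.2229.

Step 5 — scale by n: T² = 5 · 1.2229 = 6.1144.

T² ≈ 6.1144


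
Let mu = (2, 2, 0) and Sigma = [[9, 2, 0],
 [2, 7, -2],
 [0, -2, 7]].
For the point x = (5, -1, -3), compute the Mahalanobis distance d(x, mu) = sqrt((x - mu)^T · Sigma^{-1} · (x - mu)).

Step 1 — centre the observation: (x - mu) = (3, -3, -3).

Step 2 — invert Sigma (cofactor / det for 3×3, or solve directly):
  Sigma^{-1} = [[0.1194, -0.0371, -0.0106],
 [-0.0371, 0.1671, 0.0477],
 [-0.0106, 0.0477, 0.1565]].

Step 3 — form the quadratic (x - mu)^T · Sigma^{-1} · (x - mu):
  Sigma^{-1} · (x - mu) = (0.5013, -0.756, -0.6446).
  (x - mu)^T · [Sigma^{-1} · (x - mu)] = (3)·(0.5013) + (-3)·(-0.756) + (-3)·(-0.6446) = 5.7056.

Step 4 — take square root: d = √(5.7056) ≈ 2.3886.

d(x, mu) = √(5.7056) ≈ 2.3886


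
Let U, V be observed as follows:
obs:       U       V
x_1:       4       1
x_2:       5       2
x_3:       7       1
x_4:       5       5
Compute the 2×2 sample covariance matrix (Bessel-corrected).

Step 1 — column means:
  mean(U) = (4 + 5 + 7 + 5) / 4 = 21/4 = 5.25
  mean(V) = (1 + 2 + 1 + 5) / 4 = 9/4 = 2.25

Step 2 — sample covariance S[i,j] = (1/(n-1)) · Σ_k (x_{k,i} - mean_i) · (x_{k,j} - mean_j), with n-1 = 3.
  S[U,U] = ((-1.25)·(-1.25) + (-0.25)·(-0.25) + (1.75)·(1.75) + (-0.25)·(-0.25)) / 3 = 4.75/3 = 1.5833
  S[U,V] = ((-1.25)·(-1.25) + (-0.25)·(-0.25) + (1.75)·(-1.25) + (-0.25)·(2.75)) / 3 = -1.25/3 = -0.4167
  S[V,V] = ((-1.25)·(-1.25) + (-0.25)·(-0.25) + (-1.25)·(-1.25) + (2.75)·(2.75)) / 3 = 10.75/3 = 3.5833

S is symmetric (S[j,i] = S[i,j]). Assembling:

S = [[1.5833, -0.4167],
 [-0.4167, 3.5833]]


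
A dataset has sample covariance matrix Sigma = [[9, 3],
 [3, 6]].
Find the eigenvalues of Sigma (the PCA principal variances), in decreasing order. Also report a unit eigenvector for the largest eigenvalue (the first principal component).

Step 1 — characteristic polynomial of 2×2 Sigma:
  det(Sigma - λI) = λ² - trace · λ + det = 0.
  trace = 9 + 6 = 15, det = 9·6 - (3)² = 45.
Step 2 — discriminant:
  Δ = trace² - 4·det = 225 - 180 = 45.
Step 3 — eigenvalues:
  λ = (trace ± √Δ)/2 = (15 ± 6.7082)/2,
  λ_1 = 10.8541,  λ_2 = 4.1459.

Step 4 — unit eigenvector for λ_1: solve (Sigma - λ_1 I)v = 0. First row:
  (9 - 10.8541)·v_x + (3)·v_y = 0, i.e. (-1.8541)·v_x + (3)·v_y = 0,
  so v ∝ (b, λ_1 - a) = (3, 1.8541) = u.
  ||u|| = √((3)² + (1.8541)²) = √(12.4377) ≈ 3.5267,
  v_1 = u/||u|| ≈ (0.8507, 0.5257) (||v_1|| = 1).

λ_1 = 10.8541,  λ_2 = 4.1459;  v_1 ≈ (0.8507, 0.5257)


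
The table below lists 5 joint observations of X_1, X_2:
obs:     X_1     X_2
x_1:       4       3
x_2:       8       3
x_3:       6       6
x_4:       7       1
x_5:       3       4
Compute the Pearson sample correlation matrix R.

Step 1 — column means:
  mean(X_1) = (4 + 8 + 6 + 7 + 3) / 5 = 28/5 = 5.6
  mean(X_2) = (3 + 3 + 6 + 1 + 4) / 5 = 17/5 = 3.4

Step 2 — sample variances and covariances s[i,j] = (1/(n-1)) · Σ_k (x_{k,i} - mean_i) · (x_{k,j} - mean_j), with n-1 = 4:
  s[X_1,X_1] = ((-1.6)·(-1.6) + (2.4)·(2.4) + (0.4)·(0.4) + (1.4)·(1.4) + (-2.6)·(-2.6)) / 4 = 17.2/4 = 4.3
  s[X_1,X_2] = ((-1.6)·(-0.4) + (2.4)·(-0.4) + (0.4)·(2.6) + (1.4)·(-2.4) + (-2.6)·(0.6)) / 4 = -4.2/4 = -1.05
  s[X_2,X_2] = ((-0.4)·(-0.4) + (-0.4)·(-0.4) + (2.6)·(2.6) + (-2.4)·(-2.4) + (0.6)·(0.6)) / 4 = 13.2/4 = 3.3
  Sample standard deviations s_i = √(s[i,i]):
  s(X_1) = √(4.3) = 2.0736
  s(X_2) = √(3.3) = 1.8166

Step 3 — r_{ij} = s_{ij} / (s_i · s_j):
  r[X_1,X_1] = 1 (diagonal).
  r[X_1,X_2] = -1.05 / (2.0736 · 1.8166) = -1.05 / 3.767 = -0.2787
  r[X_2,X_2] = 1 (diagonal).

R is symmetric with unit diagonal. Assembling:

R = [[1, -0.2787],
 [-0.2787, 1]]


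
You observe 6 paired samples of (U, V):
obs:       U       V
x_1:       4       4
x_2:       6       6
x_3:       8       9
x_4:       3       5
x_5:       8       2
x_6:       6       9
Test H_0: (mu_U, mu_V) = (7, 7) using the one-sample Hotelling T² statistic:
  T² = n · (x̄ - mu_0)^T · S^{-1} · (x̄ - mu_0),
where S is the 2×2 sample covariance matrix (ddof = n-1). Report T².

Step 1 — sample mean vector:
  mean(U) = (4 + 6 + 8 + 3 + 8 + 6) / 6 = 35/6 = 5.8333
  mean(V) = (4 + 6 + 9 + 5 + 2 + 9) / 6 = 35/6 = 5.8333
  x̄ = (5.8333, 5.8333),  deviation x̄ - mu_0 = (5.8333, 5.8333) - (7, 7) = (-1.1667, -1.1667).

Step 2 — sample covariance matrix, S[i,j] = (1/(n-1)) · Σ_k (x_{k,i} - mean_i) · (x_{k,j} - mean_j), divisor n-1 = 5:
  S[U,U] = ((-1.8333)·(-1.8333) + (0.1667)·(0.1667) + (2.1667)·(2.1667) + (-2.8333)·(-2.8333) + (2.1667)·(2.1667) + (0.1667)·(0.1667)) / 5 = 20.8333/5 = 4.1667
  S[U,V] = ((-1.8333)·(-1.8333) + (0.1667)·(0.1667) + (2.1667)·(3.1667) + (-2.8333)·(-0.8333) + (2.1667)·(-3.8333) + (0.1667)·(3.1667)) / 5 = 4.8333/5 = 0.9667
  S[V,V] = ((-1.8333)·(-1.8333) + (0.1667)·(0.1667) + (3.1667)·(3.1667) + (-0.8333)·(-0.8333) + (-3.8333)·(-3.8333) + (3.1667)·(3.1667)) / 5 = 38.8333/5 = 7.7667
  S = [[4.1667, 0.9667],
 [0.9667, 7.7667]].

Step 3 — invert S. det(S) = 4.1667·7.7667 - (0.9667)² = 31.4267.
  S^{-1} = (1/det) · [[d, -b], [-b, a]] = [[0.2471, -0.0308],
 [-0.0308, 0.1326]].

Step 4 — quadratic form (x̄ - mu_0)^T · S^{-1} · (x̄ - mu_0):
  S^{-1} · (x̄ - mu_0) = (-0.2524, -0.1188),
  (x̄ - mu_0)^T · [...] = (-1.1667)·(-0.2524) + (-1.1667)·(-0.1188) = 0.4331.

Step 5 — scale by n: T² = 6 · 0.4331 = 2.5986.

T² ≈ 2.5986
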